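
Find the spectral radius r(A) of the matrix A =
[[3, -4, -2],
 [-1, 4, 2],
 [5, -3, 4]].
r(A) ≈ 6.4382

The eigenvalues of A are the roots of its characteristic polynomial. With M = A (coefficients from the trace, the sum of principal 2x2 minors, and det A):
  p(λ) = det(λ I - M) = λ^3 - 11λ^2 + 52λ - 44.
No integer candidate from the rational root theorem (±divisors of 44) is a root, so the roots are irrational. The cubic discriminant is Δ = -68752 < 0, so there is one real root and a complex-conjugate pair. p(1) = -2 and p(2) = 24 have opposite signs, so a root lies in (1, 2); Newton's method refines it to λ ≈ 1.0615. Dividing out (λ - (1.0615)) leaves approximately λ^2 - 9.9385λ + 41.4501. For λ^2 - 9.9385λ + 41.4501 the discriminant is -67.0271. It is negative, so the remaining roots are the complex-conjugate pair λ ≈ 4.9692 ± 4.0935i. Their product equals the constant term, so |λ|^2 ≈ 41.4501 and |λ| ≈ 6.4382.
Thus the eigenvalues (to 4 decimals) are 1.0615 (modulus 1.0615); 4.9692 ± 4.0935i (modulus 6.4382). The spectral radius is the largest modulus: r(A) ≈ 6.4382. (Cross-check: r(A) ≤ ||A||_2 ≈ 8.3512; equality holds whenever A is normal, though it can also hold for some non-normal A.)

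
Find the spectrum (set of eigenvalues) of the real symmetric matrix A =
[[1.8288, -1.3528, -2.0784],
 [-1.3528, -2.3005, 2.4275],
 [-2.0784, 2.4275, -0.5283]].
sigma(A) ≈ {-4, -1, 4}

A is real symmetric, so its spectrum consists of real eigenvalues. Expanding the characteristic polynomial of the displayed matrix gives
  det(λ I - A) = p(λ) = λ^3 + (1)λ^2 + (-16)λ + (-16).
Solving p(λ) = 0 yields eigenvalues ≈ -4, -1, 4. (A is shown rounded to 4 decimals, so these recover the underlying integer eigenvalues to within that precision.)
Verification: the trace of A = -1 equals the sum of eigenvalues -1, and det(A) ≈ 16.0010 matches the eigenvalue product 16.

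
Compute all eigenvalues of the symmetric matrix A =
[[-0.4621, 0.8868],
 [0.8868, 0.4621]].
sigma(A) ≈ {-1, 1}

A is real symmetric, so its spectrum consists of real eigenvalues. Expanding the characteristic polynomial of the displayed matrix gives
  det(λ I - A) = p(λ) = λ^2 + (0)λ + (-1).
Solving p(λ) = 0 yields eigenvalues ≈ -1, 1. (A is shown rounded to 4 decimals, so these recover the underlying integer eigenvalues to within that precision.)
Verification: the trace of A = 0 equals the sum of eigenvalues 0, and det(A) ≈ -1.0000 matches the eigenvalue product -1.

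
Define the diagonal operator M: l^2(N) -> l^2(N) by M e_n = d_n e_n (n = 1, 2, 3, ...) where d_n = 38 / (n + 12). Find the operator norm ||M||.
||M|| = 38/13 (attained at n = 1)

For M diagonal, ||M|| = sup_n |d_n| = sup_n 38/(n + 12). This is positive and strictly decreasing in n, so the supremum is attained at n = 1: d_1 = 38/(1 + 12) = 38/13. Hence ||M|| = 38/13.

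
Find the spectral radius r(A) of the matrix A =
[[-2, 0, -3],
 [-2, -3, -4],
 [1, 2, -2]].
r(A) ≈ 4.4428

The eigenvalues of A are the roots of its characteristic polynomial. With M = A (coefficients from the trace, the sum of principal 2x2 minors, and det A):
  p(λ) = det(λ I - M) = λ^3 + 7λ^2 + 27λ + 25.
No integer candidate from the rational root theorem (±divisors of 25) is a root, so the roots are irrational. The cubic discriminant is Δ = -9136 < 0, so there is one real root and a complex-conjugate pair. p(-2) = -9 and p(-1) = 4 have opposite signs, so a root lies in (-2, -1); Newton's method refines it to λ ≈ -1.2666. Dividing out (λ - (-1.2666)) leaves approximately λ^2 + 5.7334λ + 19.7382. For λ^2 + 5.7334λ + 19.7382 the discriminant is -46.0805. It is negative, so the remaining roots are the complex-conjugate pair λ ≈ -2.8667 ± 3.3941i. Their product equals the constant term, so |λ|^2 ≈ 19.7382 and |λ| ≈ 4.4428.
Thus the eigenvalues (to 4 decimals) are -1.2666 (modulus 1.2666); -2.8667 ± 3.3941i (modulus 4.4428). The spectral radius is the largest modulus: r(A) ≈ 4.4428. (Cross-check: r(A) ≤ ||A||_2 ≈ 6.248; equality holds whenever A is normal, though it can also hold for some non-normal A.)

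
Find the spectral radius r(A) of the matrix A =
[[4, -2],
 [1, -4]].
r(A) = sqrt(56)/2 ≈ 3.7417

The eigenvalues of A are the roots of its characteristic polynomial. With M = A (coefficients from the trace and determinant):
  p(λ) = det(λ I - M) = λ^2 - 14.
For λ^2 - 14 the discriminant is 56. It is nonnegative but not a perfect square, so the roots are real and irrational: λ = ± sqrt(56)/2 ≈ 3.7417, -3.7417.
Thus the eigenvalues (to 4 decimals) are 3.7417 (modulus 3.7417); -3.7417 (modulus 3.7417). The spectral radius is the largest modulus: r(A) = sqrt(56)/2 ≈ 3.7417. (Cross-check: r(A) ≤ ||A||_2 ≈ 5.5311; equality holds whenever A is normal, though it can also hold for some non-normal A.)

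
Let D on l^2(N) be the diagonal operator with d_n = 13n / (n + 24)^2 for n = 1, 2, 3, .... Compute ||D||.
||D|| = 13/96 (attained at n = 24)

For D diagonal, ||D|| = sup_n |d_n|. Treat f(x) = 13x / (x + 24)^2 for real x > 0. By the quotient rule, f'(x) = 13(24 - x)/(x + 24)^3, which is positive for x < 24 and negative for x > 24. So f has a unique maximum at x = 24, and since 24 is a positive integer, the supremum over n ≥ 1 is attained at n = 24: d_24 = 13·24/(24 + 24)^2 = 13·24/2304 = 13/96. Hence ||D|| = 13/96.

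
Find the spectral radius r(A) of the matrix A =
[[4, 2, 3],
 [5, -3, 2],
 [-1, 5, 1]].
r(A) = (2 + sqrt(116))/2 ≈ 6.3852

The eigenvalues of A are the roots of its characteristic polynomial. With M = A (coefficients from the trace, the sum of principal 2x2 minors, and det A):
  p(λ) = det(λ I - M) = λ^3 - 2λ^2 - 28λ.
The constant term is 0, so λ = 0 is a root. Dividing out λ leaves p(λ) = λ(λ^2 - 2λ - 28). For λ^2 - 2λ - 28 the discriminant is 116. It is nonnegative but not a perfect square, so the roots are real and irrational: λ = (2 ± sqrt(116))/2 ≈ 6.3852, -4.3852.
Thus the eigenvalues (to 4 decimals) are 6.3852 (modulus 6.3852); -4.3852 (modulus 4.3852); 0 (modulus 0). The spectral radius is the largest modulus: r(A) = (2 + sqrt(116))/2 ≈ 6.3852. (Cross-check: r(A) ≤ ||A||_2 ≈ 7.5597; equality holds whenever A is normal, though it can also hold for some non-normal A.)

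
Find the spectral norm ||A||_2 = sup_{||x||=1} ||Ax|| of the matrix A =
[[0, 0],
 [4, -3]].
||A||_2 = 5 (= sqrt(largest eigenvalue of A^T A))

||A||_2 = sigma_max(A) = sqrt(lambda_max(A^T A)). Form the symmetric matrix M = A^T A =
[[16, -12],
 [-12, 9]].
Its characteristic polynomial (trace, determinant of M give the coefficients) is
  p(λ) = det(λ I - M) = λ^2 - 25λ.
For λ^2 - 25λ the discriminant is 625. It is a perfect square (25^2), so the roots are rational: λ = (25 ± 25)/2 = 25, 0.
So the eigenvalues of A^T A are ≈ 0, 25 (all ≥ 0, as they must be for A^T A). The largest is λ_max = 25, hence ||A||_2 = sqrt(λ_max) = 5.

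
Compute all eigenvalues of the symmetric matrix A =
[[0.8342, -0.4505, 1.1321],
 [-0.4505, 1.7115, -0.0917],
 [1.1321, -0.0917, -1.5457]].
sigma(A) ≈ {-2, 1, 2}

A is real symmetric, so its spectrum consists of real eigenvalues. Expanding the characteristic polynomial of the displayed matrix gives
  det(λ I - A) = p(λ) = λ^3 + (-1)λ^2 + (-4)λ + (4).
Solving p(λ) = 0 yields eigenvalues ≈ -2, 1, 2. (A is shown rounded to 4 decimals, so these recover the underlying integer eigenvalues to within that precision.)
Verification: the trace of A = 1 equals the sum of eigenvalues 1, and det(A) ≈ -4.0002 matches the eigenvalue product -4.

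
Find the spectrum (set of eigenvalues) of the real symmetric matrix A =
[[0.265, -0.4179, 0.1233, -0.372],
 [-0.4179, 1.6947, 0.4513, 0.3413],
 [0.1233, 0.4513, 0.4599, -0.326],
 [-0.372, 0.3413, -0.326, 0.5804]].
sigma(A) ≈ {0, 1, 2} (0 with multiplicity 2)

A is real symmetric, so its spectrum consists of real eigenvalues. Expanding the characteristic polynomial of the displayed matrix gives
  det(λ I - A) = p(λ) = λ^4 + (-3)λ^3 + (2)λ^2 + (0)λ + (0).
Solving p(λ) = 0 yields eigenvalues ≈ 0, 0, 1, 2. (A is shown rounded to 4 decimals, so these recover the underlying integer eigenvalues to within that precision.)
Verification: the trace of A = 3 equals the sum of eigenvalues 3, and det(A) ≈ -0.0000 matches the eigenvalue product 0.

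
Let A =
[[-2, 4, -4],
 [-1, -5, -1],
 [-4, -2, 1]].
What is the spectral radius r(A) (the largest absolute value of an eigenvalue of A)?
r(A) ≈ 5.2273

The eigenvalues of A are the roots of its characteristic polynomial. With M = A (coefficients from the trace, the sum of principal 2x2 minors, and det A):
  p(λ) = det(λ I - M) = λ^3 + 6λ^2 - 11λ - 106.
No integer candidate from the rational root theorem (±divisors of 106) is a root, so the roots are irrational. The cubic discriminant is Δ = -76180 < 0, so there is one real root and a complex-conjugate pair. p(3) = -58 and p(4) = 10 have opposite signs, so a root lies in (3, 4); Newton's method refines it to λ ≈ 3.8793. Dividing out (λ - (3.8793)) leaves approximately λ^2 + 9.8793λ + 27.3246. For λ^2 + 9.8793λ + 27.3246 the discriminant is -11.6981. It is negative, so the remaining roots are the complex-conjugate pair λ ≈ -4.9396 ± 1.7101i. Their product equals the constant term, so |λ|^2 ≈ 27.3246 and |λ| ≈ 5.2273.
Thus the eigenvalues (to 4 decimals) are 3.8793 (modulus 3.8793); -4.9396 ± 1.7101i (modulus 5.2273). The spectral radius is the largest modulus: r(A) ≈ 5.2273. (Cross-check: r(A) ≤ ||A||_2 ≈ 7.1071; equality holds whenever A is normal, though it can also hold for some non-normal A.)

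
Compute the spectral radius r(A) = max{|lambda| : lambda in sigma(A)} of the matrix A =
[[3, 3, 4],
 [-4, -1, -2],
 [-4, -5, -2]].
r(A) ≈ 4.0893

The eigenvalues of A are the roots of its characteristic polynomial. With M = A (coefficients from the trace, the sum of principal 2x2 minors, and det A):
  p(λ) = det(λ I - M) = λ^3 + 11λ - 40.
No integer candidate from the rational root theorem (±divisors of 40) is a root, so the roots are irrational. The cubic discriminant is Δ = -48524 < 0, so there is one real root and a complex-conjugate pair. p(2) = -10 and p(3) = 20 have opposite signs, so a root lies in (2, 3); Newton's method refines it to λ ≈ 2.3921. Dividing out (λ - (2.3921)) leaves approximately λ^2 + 2.3921λ + 16.722. For λ^2 + 2.3921λ + 16.722 the discriminant is -61.1659. It is negative, so the remaining roots are the complex-conjugate pair λ ≈ -1.196 ± 3.9104i. Their product equals the constant term, so |λ|^2 ≈ 16.722 and |λ| ≈ 4.0893.
Thus the eigenvalues (to 4 decimals) are 2.3921 (modulus 2.3921); -1.196 ± 3.9104i (modulus 4.0893). The spectral radius is the largest modulus: r(A) ≈ 4.0893. (Cross-check: r(A) ≤ ||A||_2 ≈ 9.5563; equality holds whenever A is normal, though it can also hold for some non-normal A.)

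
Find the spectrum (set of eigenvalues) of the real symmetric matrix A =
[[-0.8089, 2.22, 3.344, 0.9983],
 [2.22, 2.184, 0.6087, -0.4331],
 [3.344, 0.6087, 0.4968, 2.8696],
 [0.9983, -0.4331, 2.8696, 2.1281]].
sigma(A) ≈ {-4, -1, 3, 6}

A is real symmetric, so its spectrum consists of real eigenvalues. Expanding the characteristic polynomial of the displayed matrix gives
  det(λ I - A) = p(λ) = λ^4 + (-4)λ^3 + (-23)λ^2 + (54)λ + (71.9959).
Solving p(λ) = 0 yields eigenvalues ≈ -4, -1, 3, 6. (A is shown rounded to 4 decimals, so these recover the underlying integer eigenvalues to within that precision.)
Verification: the trace of A = 4 equals the sum of eigenvalues 4, and det(A) ≈ 71.9959 matches the eigenvalue product 72.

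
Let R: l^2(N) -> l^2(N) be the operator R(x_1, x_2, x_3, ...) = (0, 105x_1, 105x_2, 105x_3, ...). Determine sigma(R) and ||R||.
sigma(R) = closed disk {z in C : |z| ≤ 105}; ||R|| = 105

Note R = 105·U where U is the unit right shift (U x)_k = x_{k-1} (with x_0 := 0); so ||R|| = 105||U|| and sigma(R) = 105·sigma(U). ||R x||^2 = sum_{k≥1} |105x_k|^2 = 11025||x||^2, so ||R|| = 105 and sigma(R) ⊂ {|z| ≤ 105}. For any |lambda| < 105, the equation (R - lambda I) x = 0 forces x_1 = 0, then 105x_k = lambda x_{k+1} ⇒ x = 0, so R has no eigenvalues. But (R - lambda I) is not surjective for |lambda| < 105: solving (R - lambda I) x = e_1 would require x_n proportional to (lambda/105)^(-n), which is not in l^2. So every |lambda| < 105 lies in the residual spectrum. The boundary |lambda| = 105 is in the approximate point spectrum (the spectrum is closed). Hence sigma(R) is the closed disk of radius 105.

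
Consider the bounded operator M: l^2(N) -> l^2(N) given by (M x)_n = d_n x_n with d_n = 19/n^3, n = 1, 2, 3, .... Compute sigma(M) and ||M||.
sigma(M) = {19/n^3 : n ≥ 1} ∪ {0}; ||M|| = 19

A bounded diagonal operator on l^2 with diagonal entries d_n has spectrum equal to the closure of {d_n : n ≥ 1}: every d_n is an eigenvalue (with eigenvector e_n), so {d_n} ⊂ sigma(M); the spectrum is closed, so its closure is too; and for lambda not in the closure, (M - lambda I) has bounded inverse (the diagonal entries 1/(d_n - lambda) are bounded). For our sequence d_n = 19/n^3, n = 1, 2, 3, ...:
  - {d_n} = {19/n^3 : n ≥ 1}; the only limit point is 0
  - closure = {19/n^3 : n ≥ 1} ∪ {0}
For the norm: a diagonal operator has ||M|| = sup_n |d_n|. Here d_n = 19/n^3 is positive and decreasing, so sup_n |d_n| = d_1 = 19. So ||M|| = 19.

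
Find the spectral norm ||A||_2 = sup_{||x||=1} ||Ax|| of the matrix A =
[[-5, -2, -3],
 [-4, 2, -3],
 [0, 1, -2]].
||A||_2 ≈ 7.7542 (= sqrt(largest eigenvalue of A^T A))

||A||_2 = sigma_max(A) = sqrt(lambda_max(A^T A)). Form the symmetric matrix M = A^T A =
[[41, 2, 27],
 [2, 9, -2],
 [27, -2, 22]].
Its characteristic polynomial (trace, sum of principal 2x2 minors, determinant of M give the coefficients) is
  p(λ) = det(λ I - M) = λ^3 - 72λ^2 + 732λ - 1089.
No integer candidate from the rational root theorem (±divisors of 1089) is a root, so the roots are irrational. The cubic discriminant is Δ = 584034597 > 0, so there are three distinct real roots. p(1) = -428 and p(2) = 95 have opposite signs, so a root lies in (1, 2); Newton's method refines it to λ ≈ 1.7976. p(10) = 31 and p(11) = -418 have opposite signs, so a root lies in (10, 11); Newton's method refines it to λ ≈ 10.0754. p(60) = -369 and p(61) = 2632 have opposite signs, so a root lies in (60, 61); Newton's method refines it to λ ≈ 60.127. Check (Vieta): the three roots sum to 72, matching tr M = 72.
So the eigenvalues of A^T A are ≈ 1.7976, 10.0754, 60.127 (all ≥ 0, as they must be for A^T A). The largest is λ_max ≈ 60.127, hence ||A||_2 = sqrt(λ_max) ≈ 7.7542.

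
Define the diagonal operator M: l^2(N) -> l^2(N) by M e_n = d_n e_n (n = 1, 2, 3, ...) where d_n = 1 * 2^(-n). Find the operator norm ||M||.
||M|| = 1/2 (attained at n = 1)

For M diagonal, ||M|| = sup_n |d_n|. The sequence d_n = 1 * 2^(-n) is positive and strictly decreasing (ratio 2^(-1) < 1), so the supremum is d_1 = 1/2. Hence ||M|| = 1/2.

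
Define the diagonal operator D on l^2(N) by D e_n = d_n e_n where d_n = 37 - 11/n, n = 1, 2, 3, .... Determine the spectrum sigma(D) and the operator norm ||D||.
sigma(D) = {37 - 11/n : n ≥ 1} ∪ {37}; ||D|| = 37

A bounded diagonal operator on l^2 with diagonal entries d_n has spectrum equal to the closure of {d_n : n ≥ 1}: every d_n is an eigenvalue (with eigenvector e_n), so {d_n} ⊂ sigma(D); the spectrum is closed, so its closure is too; and for lambda not in the closure, (D - lambda I) has bounded inverse (the diagonal entries 1/(d_n - lambda) are bounded). For our sequence d_n = 37 - 11/n, n = 1, 2, 3, ...:
  - {d_n} = {37 - 11/n : n ≥ 1}; the only limit point is 37
  - closure = {37 - 11/n : n ≥ 1} ∪ {37}
For the norm: a diagonal operator has ||D|| = sup_n |d_n|. Here d_n = 37 - 11/n increases monotonically from d_1 = 26 toward 37, with all terms in [26, 37); so sup_n |d_n| = 37 (the supremum is the limit, not attained). So ||D|| = 37.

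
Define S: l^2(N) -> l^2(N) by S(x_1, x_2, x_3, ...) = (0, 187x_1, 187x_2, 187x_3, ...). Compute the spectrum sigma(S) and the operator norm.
sigma(S) = closed disk {z in C : |z| ≤ 187}; ||S|| = 187

Note S = 187·U where U is the unit right shift (U x)_k = x_{k-1} (with x_0 := 0); so ||S|| = 187||U|| and sigma(S) = 187·sigma(U). ||S x||^2 = sum_{k≥1} |187x_k|^2 = 34969||x||^2, so ||S|| = 187 and sigma(S) ⊂ {|z| ≤ 187}. For any |lambda| < 187, the equation (S - lambda I) x = 0 forces x_1 = 0, then 187x_k = lambda x_{k+1} ⇒ x = 0, so S has no eigenvalues. But (S - lambda I) is not surjective for |lambda| < 187: solving (S - lambda I) x = e_1 would require x_n proportional to (lambda/187)^(-n), which is not in l^2. So every |lambda| < 187 lies in the residual spectrum. The boundary |lambda| = 187 is in the approximate point spectrum (the spectrum is closed). Hence sigma(S) is the closed disk of radius 187.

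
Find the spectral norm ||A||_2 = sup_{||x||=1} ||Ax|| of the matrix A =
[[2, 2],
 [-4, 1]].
||A||_2 = sqrt(20) ≈ 4.4721 (= sqrt(largest eigenvalue of A^T A))

||A||_2 = sigma_max(A) = sqrt(lambda_max(A^T A)). Form the symmetric matrix M = A^T A =
[[20, 0],
 [0, 5]].
Its characteristic polynomial (trace, determinant of M give the coefficients) is
  p(λ) = det(λ I - M) = λ^2 - 25λ + 100.
For λ^2 - 25λ + 100 the discriminant is 225. It is a perfect square (15^2), so the roots are rational: λ = (25 ± 15)/2 = 20, 5.
So the eigenvalues of A^T A are ≈ 5, 20 (all ≥ 0, as they must be for A^T A). The largest is λ_max = 20, hence ||A||_2 = sqrt(λ_max) = sqrt(20) ≈ 4.4721.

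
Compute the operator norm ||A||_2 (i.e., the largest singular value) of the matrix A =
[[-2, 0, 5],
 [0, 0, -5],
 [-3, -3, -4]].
||A||_2 ≈ 8.2873 (= sqrt(largest eigenvalue of A^T A))

||A||_2 = sigma_max(A) = sqrt(lambda_max(A^T A)). Form the symmetric matrix M = A^T A =
[[13, 9, 2],
 [9, 9, 12],
 [2, 12, 66]].
Its characteristic polynomial (trace, sum of principal 2x2 minors, determinant of M give the coefficients) is
  p(λ) = det(λ I - M) = λ^3 - 88λ^2 + 1340λ - 900.
No integer candidate from the rational root theorem (±divisors of 900) is a root, so the roots are irrational. The cubic discriminant is Δ = 3715845200 > 0, so there are three distinct real roots. p(0) = -900 and p(1) = 353 have opposite signs, so a root lies in (0, 1); Newton's method refines it to λ ≈ 0.7039. p(18) = 540 and p(19) = -349 have opposite signs, so a root lies in (18, 19); Newton's method refines it to λ ≈ 18.616. p(68) = -2260 and p(69) = 1101 have opposite signs, so a root lies in (68, 69); Newton's method refines it to λ ≈ 68.68. Check (Vieta): the three roots sum to 88, matching tr M = 88.
So the eigenvalues of A^T A are ≈ 0.7039, 18.616, 68.68 (all ≥ 0, as they must be for A^T A). The largest is λ_max ≈ 68.68, hence ||A||_2 = sqrt(λ_max) ≈ 8.2873.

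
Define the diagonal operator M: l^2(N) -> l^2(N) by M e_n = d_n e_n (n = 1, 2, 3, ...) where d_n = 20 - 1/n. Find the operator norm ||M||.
||M|| = 20

For a diagonal operator on l^2 with entries d_n, ||M|| = sup_n |d_n|. Here d_1 = 19, d_2 = 39/2, ..., and d_n = 20 - 1/n increases monotonically toward 20. All terms lie in [19, 20), so |d_n| = d_n and the supremum is the limit 20, which is not attained by any individual d_n. Hence ||M|| = 20.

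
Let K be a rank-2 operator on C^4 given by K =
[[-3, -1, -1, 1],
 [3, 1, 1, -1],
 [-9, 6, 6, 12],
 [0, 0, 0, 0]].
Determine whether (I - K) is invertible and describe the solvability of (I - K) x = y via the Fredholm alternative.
(I - K) is invertible (det(I - K) = -30 ≠ 0), so for every y in C^4 the equation (I - K) x = y has a unique solution.

K has rank 2 and factors as K = U V^T = u1 v1^T + u2 v2^T with u1 = (-1, 1, -3, 0), v1 = (3, -1, -1, -3), u2 = (2, -2, -3, 0), v2 = (0, -1, -1, -1) (multiplying out reproduces the displayed K). The nonzero eigenvalues of U V^T coincide with those of the 2 x 2 matrix G = V^T U = [[v1·u1, v1·u2], [v2·u1, v2·u2]] = [[-1, 11], [2, 5]], and by the Sylvester determinant identity det(I_4 - U V^T) = det(I_2 - V^T U) = det([[2, -11], [-2, -4]]) = (2)(-4) - (-11)(-2) = -30. (Direct check: I - K =
[[4, 1, 1, -1],
 [-3, 0, -1, 1],
 [9, -6, -5, -12],
 [0, 0, 0, 1]]
has determinant -30.) The finite-dimensional Fredholm alternative says: either (I - K) is invertible, or ker(I - K) ≠ {0} and then range(I - K) = ker((I - K)^*)^⊥, with dim ker(I - K) = dim ker((I - K)^*). Since det(I - K) ≠ 0, 1 is not an eigenvalue of K and ker(I - K) = {0}, so we are in the first case: for every y there is a unique x = (I - K)^(-1) y. (Explicitly, by the Woodbury identity, (I - U V^T)^(-1) = I + U (I_2 - G)^(-1) V^T.)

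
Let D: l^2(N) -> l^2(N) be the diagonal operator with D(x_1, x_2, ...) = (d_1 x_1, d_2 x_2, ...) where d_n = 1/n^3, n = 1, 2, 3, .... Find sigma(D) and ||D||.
sigma(D) = {1/n^3 : n ≥ 1} ∪ {0}; ||D|| = 1

A bounded diagonal operator on l^2 with diagonal entries d_n has spectrum equal to the closure of {d_n : n ≥ 1}: every d_n is an eigenvalue (with eigenvector e_n), so {d_n} ⊂ sigma(D); the spectrum is closed, so its closure is too; and for lambda not in the closure, (D - lambda I) has bounded inverse (the diagonal entries 1/(d_n - lambda) are bounded). For our sequence d_n = 1/n^3, n = 1, 2, 3, ...:
  - {d_n} = {1/n^3 : n ≥ 1}; the only limit point is 0
  - closure = {1/n^3 : n ≥ 1} ∪ {0}
For the norm: a diagonal operator has ||D|| = sup_n |d_n|. Here d_n = 1/n^3 is positive and decreasing, so sup_n |d_n| = d_1 = 1. So ||D|| = 1.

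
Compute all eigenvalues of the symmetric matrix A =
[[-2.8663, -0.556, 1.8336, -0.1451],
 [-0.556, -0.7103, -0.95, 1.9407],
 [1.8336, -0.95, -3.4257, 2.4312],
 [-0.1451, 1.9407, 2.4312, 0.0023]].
sigma(A) ≈ {-6, -3, 0, 2}

A is real symmetric, so its spectrum consists of real eigenvalues. Expanding the characteristic polynomial of the displayed matrix gives
  det(λ I - A) = p(λ) = λ^4 + (7)λ^3 + (0)λ^2 + (-35.9987)λ + (-0.0022).
Solving p(λ) = 0 yields eigenvalues ≈ -6, -3, 0, 2. (A is shown rounded to 4 decimals, so these recover the underlying integer eigenvalues to within that precision.)
Verification: the trace of A = -7 equals the sum of eigenvalues -7, and det(A) ≈ -0.0022 matches the eigenvalue product 0.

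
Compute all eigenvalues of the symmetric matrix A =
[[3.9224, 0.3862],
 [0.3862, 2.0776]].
sigma(A) ≈ {2, 4}

A is real symmetric, so its spectrum consists of real eigenvalues. Expanding the characteristic polynomial of the displayed matrix gives
  det(λ I - A) = p(λ) = λ^2 + (-6)λ + (8).
Solving p(λ) = 0 yields eigenvalues ≈ 2, 4. (A is shown rounded to 4 decimals, so these recover the underlying integer eigenvalues to within that precision.)
Verification: the trace of A = 6 equals the sum of eigenvalues 6, and det(A) ≈ 8.0000 matches the eigenvalue product 8.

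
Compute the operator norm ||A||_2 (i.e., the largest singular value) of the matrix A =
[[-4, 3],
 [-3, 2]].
||A||_2 = sqrt((38 + sqrt(1440))/2) ≈ 6.1623 (= sqrt(largest eigenvalue of A^T A))

||A||_2 = sigma_max(A) = sqrt(lambda_max(A^T A)). Form the symmetric matrix M = A^T A =
[[25, -18],
 [-18, 13]].
Its characteristic polynomial (trace, determinant of M give the coefficients) is
  p(λ) = det(λ I - M) = λ^2 - 38λ + 1.
For λ^2 - 38λ + 1 the discriminant is 1440. It is nonnegative but not a perfect square, so the roots are real and irrational: λ = (38 ± sqrt(1440))/2 ≈ 37.9737, 0.0263.
So the eigenvalues of A^T A are ≈ 0.0263, 37.9737 (all ≥ 0, as they must be for A^T A). The largest is λ_max = (38 + sqrt(1440))/2 ≈ 37.9737, hence ||A||_2 = sqrt(λ_max) = sqrt((38 + sqrt(1440))/2) ≈ 6.1623.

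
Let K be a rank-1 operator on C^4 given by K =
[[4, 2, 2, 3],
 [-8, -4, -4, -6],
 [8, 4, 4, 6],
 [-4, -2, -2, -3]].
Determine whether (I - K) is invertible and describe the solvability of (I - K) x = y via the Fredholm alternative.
(I - K) is singular (det(I - K) = 0, i.e. 1 ∈ sigma(K)). (I - K) x = y is solvable iff y ⊥ ker((I - K)^*) = span{(4, 2, 2, 3)}, i.e. iff 4y_1 + 2y_2 + 2y_3 + 3y_4 = 0. When solvable, the solutions are x = y + c·(1, -2, 2, -1), c arbitrary (ker(I - K) = span{(1, -2, 2, -1)}, dimension 1).

K has rank 1, so it is an outer product K = u v^T: every row of K is a multiple of one row vector. Reading off the entries, u = (1, -2, 2, -1) and v = (4, 2, 2, 3) (row i of K equals u_i·v^T). A rank-one matrix u v^T satisfies K u = u (v·u) and kills the (3)-dimensional subspace v^⊥, so its characteristic polynomial is lambda^3 (lambda - v·u) with v·u = tr K = 1. Hence the eigenvalues of I - K are 1 (multiplicity 3) and 1 - (1) = 0, so det(I - K) = 0. (Direct check: I - K =
[[-3, -2, -2, -3],
 [8, 5, 4, 6],
 [-8, -4, -3, -6],
 [4, 2, 2, 4]]
has determinant 0.) So 1 is an eigenvalue of K and (I - K) is not invertible. The finite-dimensional Fredholm alternative says: either (I - K) is invertible, or ker(I - K) ≠ {0} and then range(I - K) = ker((I - K)^*)^⊥, with dim ker(I - K) = dim ker((I - K)^*). We are in the second case, so we need both kernels. Kernel of I - K: (I - K) u = u - u (v·u) = u - u = 0, so ker(I - K) = span{u} = span{(1, -2, 2, -1)} (it is exactly 1-dimensional because rank(I - K) = 3). Kernel of the adjoint: K is real, so (I - K)^* = I - K^T = I - v u^T, and (I - v u^T) v = v - v (u·v) = 0; hence ker((I - K)^*) = span{v} = span{(4, 2, 2, 3)}. Therefore (I - K) x = y is solvable iff <y, v> = 0, i.e. iff 4y_1 + 2y_2 + 2y_3 + 3y_4 = 0. When this holds, K y = u (v·y) = 0, so (I - K) y = y and x = y is a particular solution; the full solution set is the line x = y + c·u = y + c·(1, -2, 2, -1), c ∈ C.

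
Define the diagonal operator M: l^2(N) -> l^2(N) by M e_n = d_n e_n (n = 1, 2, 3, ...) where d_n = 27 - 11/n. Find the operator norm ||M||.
||M|| = 27

For a diagonal operator on l^2 with entries d_n, ||M|| = sup_n |d_n|. Here d_1 = 16, d_2 = 43/2, ..., and d_n = 27 - 11/n increases monotonically toward 27. All terms lie in [16, 27), so |d_n| = d_n and the supremum is the limit 27, which is not attained by any individual d_n. Hence ||M|| = 27.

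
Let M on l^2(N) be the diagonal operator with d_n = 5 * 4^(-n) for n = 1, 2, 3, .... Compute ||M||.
||M|| = 5/4 (attained at n = 1)

For M diagonal, ||M|| = sup_n |d_n|. The sequence d_n = 5 * 4^(-n) is positive and strictly decreasing (ratio 4^(-1) < 1), so the supremum is d_1 = 5/4. Hence ||M|| = 5/4.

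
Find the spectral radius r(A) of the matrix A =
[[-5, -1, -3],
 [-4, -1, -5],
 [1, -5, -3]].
r(A) ≈ 8.4605

The eigenvalues of A are the roots of its characteristic polynomial. With M = A (coefficients from the trace, the sum of principal 2x2 minors, and det A):
  p(λ) = det(λ I - M) = λ^3 + 9λ^2 - 3λ - 64.
No integer candidate from the rational root theorem (±divisors of 64) is a root, so the roots are irrational. The cubic discriminant is Δ = 107973 > 0, so there are three distinct real roots. p(-9) = -37 and p(-8) = 24 have opposite signs, so a root lies in (-9, -8); Newton's method refines it to λ ≈ -8.4605. p(-4) = 28 and p(-3) = -1 have opposite signs, so a root lies in (-4, -3); Newton's method refines it to λ ≈ -3.0333. p(2) = -26 and p(3) = 35 have opposite signs, so a root lies in (2, 3); Newton's method refines it to λ ≈ 2.4938. Check (Vieta): the three roots sum to -9, matching tr M = -9.
Thus the eigenvalues (to 4 decimals) are -8.4605 (modulus 8.4605); -3.0333 (modulus 3.0333); 2.4938 (modulus 2.4938). The spectral radius is the largest modulus: r(A) ≈ 8.4605. (Cross-check: r(A) ≤ ||A||_2 ≈ 9.032; equality holds whenever A is normal, though it can also hold for some non-normal A.)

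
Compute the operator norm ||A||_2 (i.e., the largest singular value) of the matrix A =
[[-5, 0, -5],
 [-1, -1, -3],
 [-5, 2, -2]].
||A||_2 ≈ 9.1528 (= sqrt(largest eigenvalue of A^T A))

||A||_2 = sigma_max(A) = sqrt(lambda_max(A^T A)). Form the symmetric matrix M = A^T A =
[[51, -9, 38],
 [-9, 5, -1],
 [38, -1, 38]].
Its characteristic polynomial (trace, sum of principal 2x2 minors, determinant of M give the coefficients) is
  p(λ) = det(λ I - M) = λ^3 - 94λ^2 + 857λ - 25.
No integer candidate from the rational root theorem (±divisors of 25) is a root, so the roots are irrational. The cubic discriminant is Δ = 3925076017 > 0, so there are three distinct real roots. p(0) = -25 and p(1) = 739 have opposite signs, so a root lies in (0, 1); Newton's method refines it to λ ≈ 0.0293. p(10) = 145 and p(11) = -641 have opposite signs, so a root lies in (10, 11); Newton's method refines it to λ ≈ 10.1971. p(83) = -4673 and p(84) = 1403 have opposite signs, so a root lies in (83, 84); Newton's method refines it to λ ≈ 83.7736. Check (Vieta): the three roots sum to 94, matching tr M = 94.
So the eigenvalues of A^T A are ≈ 0.0293, 10.1971, 83.7736 (all ≥ 0, as they must be for A^T A). The largest is λ_max ≈ 83.7736, hence ||A||_2 = sqrt(λ_max) ≈ 9.1528.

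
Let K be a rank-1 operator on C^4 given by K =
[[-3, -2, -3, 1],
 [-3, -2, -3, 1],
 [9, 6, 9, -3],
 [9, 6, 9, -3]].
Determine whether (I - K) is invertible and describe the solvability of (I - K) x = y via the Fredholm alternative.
(I - K) is singular (det(I - K) = 0, i.e. 1 ∈ sigma(K)). (I - K) x = y is solvable iff y ⊥ ker((I - K)^*) = span{(-3, -2, -3, 1)}, i.e. iff -3y_1 - 2y_2 - 3y_3 + y_4 = 0. When solvable, the solutions are x = y + c·(1, 1, -3, -3), c arbitrary (ker(I - K) = span{(1, 1, -3, -3)}, dimension 1).

K has rank 1, so it is an outer product K = u v^T: every row of K is a multiple of one row vector. Reading off the entries, u = (1, 1, -3, -3) and v = (-3, -2, -3, 1) (row i of K equals u_i·v^T). A rank-one matrix u v^T satisfies K u = u (v·u) and kills the (3)-dimensional subspace v^⊥, so its characteristic polynomial is lambda^3 (lambda - v·u) with v·u = tr K = 1. Hence the eigenvalues of I - K are 1 (multiplicity 3) and 1 - (1) = 0, so det(I - K) = 0. (Direct check: I - K =
[[4, 2, 3, -1],
 [3, 3, 3, -1],
 [-9, -6, -8, 3],
 [-9, -6, -9, 4]]
has determinant 0.) So 1 is an eigenvalue of K and (I - K) is not invertible. The finite-dimensional Fredholm alternative says: either (I - K) is invertible, or ker(I - K) ≠ {0} and then range(I - K) = ker((I - K)^*)^⊥, with dim ker(I - K) = dim ker((I - K)^*). We are in the second case, so we need both kernels. Kernel of I - K: (I - K) u = u - u (v·u) = u - u = 0, so ker(I - K) = span{u} = span{(1, 1, -3, -3)} (it is exactly 1-dimensional because rank(I - K) = 3). Kernel of the adjoint: K is real, so (I - K)^* = I - K^T = I - v u^T, and (I - v u^T) v = v - v (u·v) = 0; hence ker((I - K)^*) = span{v} = span{(-3, -2, -3, 1)}. Therefore (I - K) x = y is solvable iff <y, v> = 0, i.e. iff -3y_1 - 2y_2 - 3y_3 + y_4 = 0. When this holds, K y = u (v·y) = 0, so (I - K) y = y and x = y is a particular solution; the full solution set is the line x = y + c·u = y + c·(1, 1, -3, -3), c ∈ C.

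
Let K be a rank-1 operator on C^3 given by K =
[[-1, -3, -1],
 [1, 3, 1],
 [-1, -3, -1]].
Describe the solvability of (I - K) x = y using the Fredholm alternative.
(I - K) is singular (det(I - K) = 0, i.e. 1 ∈ sigma(K)). (I - K) x = y is solvable iff y ⊥ ker((I - K)^*) = span{(-1, -3, -1)}, i.e. iff -y_1 - 3y_2 - y_3 = 0. When solvable, the solutions are x = y + c·(1, -1, 1), c arbitrary (ker(I - K) = span{(1, -1, 1)}, dimension 1).

K has rank 1, so it is an outer product K = u v^T: every row of K is a multiple of one row vector. Reading off the entries, u = (1, -1, 1) and v = (-1, -3, -1) (row i of K equals u_i·v^T). A rank-one matrix u v^T satisfies K u = u (v·u) and kills the (2)-dimensional subspace v^⊥, so its characteristic polynomial is lambda^2 (lambda - v·u) with v·u = tr K = 1. Hence the eigenvalues of I - K are 1 (multiplicity 2) and 1 - (1) = 0, so det(I - K) = 0. (Direct check: I - K =
[[2, 3, 1],
 [-1, -2, -1],
 [1, 3, 2]]
has determinant 0.) So 1 is an eigenvalue of K and (I - K) is not invertible. The finite-dimensional Fredholm alternative says: either (I - K) is invertible, or ker(I - K) ≠ {0} and then range(I - K) = ker((I - K)^*)^⊥, with dim ker(I - K) = dim ker((I - K)^*). We are in the second case, so we need both kernels. Kernel of I - K: (I - K) u = u - u (v·u) = u - u = 0, so ker(I - K) = span{u} = span{(1, -1, 1)} (it is exactly 1-dimensional because rank(I - K) = 2). Kernel of the adjoint: K is real, so (I - K)^* = I - K^T = I - v u^T, and (I - v u^T) v = v - v (u·v) = 0; hence ker((I - K)^*) = span{v} = span{(-1, -3, -1)}. Therefore (I - K) x = y is solvable iff <y, v> = 0, i.e. iff -y_1 - 3y_2 - y_3 = 0. When this holds, K y = u (v·y) = 0, so (I - K) y = y and x = y is a particular solution; the full solution set is the line x = y + c·u = y + c·(1, -1, 1), c ∈ C.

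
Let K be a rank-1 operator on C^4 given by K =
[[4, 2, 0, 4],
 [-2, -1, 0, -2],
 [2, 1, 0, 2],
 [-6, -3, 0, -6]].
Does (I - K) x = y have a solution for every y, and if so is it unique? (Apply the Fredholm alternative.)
(I - K) is invertible (det(I - K) = 4 ≠ 0), so for every y in C^4 the equation (I - K) x = y has a unique solution.

K has rank 1, so it is an outer product K = u v^T: every row of K is a multiple of one row vector. Reading off the entries, u = (-2, 1, -1, 3) and v = (-2, -1, 0, -2) (row i of K equals u_i·v^T). A rank-one matrix u v^T satisfies K u = u (v·u) and kills the (3)-dimensional subspace v^⊥, so its characteristic polynomial is lambda^3 (lambda - v·u) with v·u = tr K = -3. Hence the eigenvalues of I - K are 1 (multiplicity 3) and 1 - (-3) = 4, so det(I - K) = 4. (Direct check: I - K =
[[-3, -2, 0, -4],
 [2, 2, 0, 2],
 [-2, -1, 1, -2],
 [6, 3, 0, 7]]
has determinant 4.) The finite-dimensional Fredholm alternative says: either (I - K) is invertible, or ker(I - K) ≠ {0} and then range(I - K) = ker((I - K)^*)^⊥, with dim ker(I - K) = dim ker((I - K)^*). Since det(I - K) ≠ 0, 1 is not an eigenvalue of K and ker(I - K) = {0}, so we are in the first case: for every y there is a unique x = (I - K)^(-1) y. Explicitly, by the Sherman–Morrison formula, (I - u v^T)^(-1) = I + u v^T/(1 - v·u), i.e. (I - K)^(-1) = I + K/(4).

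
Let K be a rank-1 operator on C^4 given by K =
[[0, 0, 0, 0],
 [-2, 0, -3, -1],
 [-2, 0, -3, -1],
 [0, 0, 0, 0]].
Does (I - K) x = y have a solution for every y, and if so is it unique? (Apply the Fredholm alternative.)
(I - K) is invertible (det(I - K) = 4 ≠ 0), so for every y in C^4 the equation (I - K) x = y has a unique solution.

K has rank 1, so it is an outer product K = u v^T: every row of K is a multiple of one row vector. Reading off the entries, u = (0, -1, -1, 0) and v = (2, 0, 3, 1) (row i of K equals u_i·v^T). A rank-one matrix u v^T satisfies K u = u (v·u) and kills the (3)-dimensional subspace v^⊥, so its characteristic polynomial is lambda^3 (lambda - v·u) with v·u = tr K = -3. Hence the eigenvalues of I - K are 1 (multiplicity 3) and 1 - (-3) = 4, so det(I - K) = 4. (Direct check: I - K =
[[1, 0, 0, 0],
 [2, 1, 3, 1],
 [2, 0, 4, 1],
 [0, 0, 0, 1]]
has determinant 4.) The finite-dimensional Fredholm alternative says: either (I - K) is invertible, or ker(I - K) ≠ {0} and then range(I - K) = ker((I - K)^*)^⊥, with dim ker(I - K) = dim ker((I - K)^*). Since det(I - K) ≠ 0, 1 is not an eigenvalue of K and ker(I - K) = {0}, so we are in the first case: for every y there is a unique x = (I - K)^(-1) y. Explicitly, by the Sherman–Morrison formula, (I - u v^T)^(-1) = I + u v^T/(1 - v·u), i.e. (I - K)^(-1) = I + K/(4).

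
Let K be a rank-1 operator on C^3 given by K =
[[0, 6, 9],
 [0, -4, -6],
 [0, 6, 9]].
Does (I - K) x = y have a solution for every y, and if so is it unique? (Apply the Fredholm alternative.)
(I - K) is invertible (det(I - K) = -4 ≠ 0), so for every y in C^3 the equation (I - K) x = y has a unique solution.

K has rank 1, so it is an outer product K = u v^T: every row of K is a multiple of one row vector. Reading off the entries, u = (3, -2, 3) and v = (0, 2, 3) (row i of K equals u_i·v^T). A rank-one matrix u v^T satisfies K u = u (v·u) and kills the (2)-dimensional subspace v^⊥, so its characteristic polynomial is lambda^2 (lambda - v·u) with v·u = tr K = 5. Hence the eigenvalues of I - K are 1 (multiplicity 2) and 1 - (5) = -4, so det(I - K) = -4. (Direct check: I - K =
[[1, -6, -9],
 [0, 5, 6],
 [0, -6, -8]]
has determinant -4.) The finite-dimensional Fredholm alternative says: either (I - K) is invertible, or ker(I - K) ≠ {0} and then range(I - K) = ker((I - K)^*)^⊥, with dim ker(I - K) = dim ker((I - K)^*). Since det(I - K) ≠ 0, 1 is not an eigenvalue of K and ker(I - K) = {0}, so we are in the first case: for every y there is a unique x = (I - K)^(-1) y. Explicitly, by the Sherman–Morrison formula, (I - u v^T)^(-1) = I + u v^T/(1 - v·u), i.e. (I - K)^(-1) = I + K/(-4).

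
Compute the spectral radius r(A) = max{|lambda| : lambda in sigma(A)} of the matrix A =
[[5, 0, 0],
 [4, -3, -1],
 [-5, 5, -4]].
r(A) = 5

The eigenvalues of A are the roots of its characteristic polynomial. With M = A (coefficients from the trace, the sum of principal 2x2 minors, and det A):
  p(λ) = det(λ I - M) = λ^3 + 2λ^2 - 18λ - 85.
By the rational root theorem any rational root is an integer divisor of 85. Testing λ = 5: p(5) = 125 + 50 - 90 - 85 = 0, so λ = 5 is a root. Dividing out (λ - 5) leaves p(λ) = (λ - 5)(λ^2 + 7λ + 17). For λ^2 + 7λ + 17 the discriminant is -19. It is negative, so the roots are the complex-conjugate pair λ = -7/2 ± (sqrt(19)/2) i ≈ -3.5 ± 2.1794i. For a conjugate pair the product of the roots equals the constant term, so |λ|^2 = 17 and |λ| = sqrt(17) ≈ 4.1231.
Thus the eigenvalues (to 4 decimals) are -3.5 ± 2.1794i (modulus 4.1231); 5 (modulus 5). The spectral radius is the largest modulus: r(A) = 5. (Cross-check: r(A) ≤ ||A||_2 ≈ 9.8387; equality holds whenever A is normal, though it can also hold for some non-normal A.)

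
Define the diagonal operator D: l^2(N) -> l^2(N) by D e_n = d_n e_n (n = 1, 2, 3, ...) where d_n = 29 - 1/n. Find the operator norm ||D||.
||D|| = 29

For a diagonal operator on l^2 with entries d_n, ||D|| = sup_n |d_n|. Here d_1 = 28, d_2 = 57/2, ..., and d_n = 29 - 1/n increases monotonically toward 29. All terms lie in [28, 29), so |d_n| = d_n and the supremum is the limit 29, which is not attained by any individual d_n. Hence ||D|| = 29.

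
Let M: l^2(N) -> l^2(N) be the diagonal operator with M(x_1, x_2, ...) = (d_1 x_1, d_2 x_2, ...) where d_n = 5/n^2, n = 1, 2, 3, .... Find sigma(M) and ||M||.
sigma(M) = {5/n^2 : n ≥ 1} ∪ {0}; ||M|| = 5

A bounded diagonal operator on l^2 with diagonal entries d_n has spectrum equal to the closure of {d_n : n ≥ 1}: every d_n is an eigenvalue (with eigenvector e_n), so {d_n} ⊂ sigma(M); the spectrum is closed, so its closure is too; and for lambda not in the closure, (M - lambda I) has bounded inverse (the diagonal entries 1/(d_n - lambda) are bounded). For our sequence d_n = 5/n^2, n = 1, 2, 3, ...:
  - {d_n} = {5/n^2 : n ≥ 1}; the only limit point is 0
  - closure = {5/n^2 : n ≥ 1} ∪ {0}
For the norm: a diagonal operator has ||M|| = sup_n |d_n|. Here d_n = 5/n^2 is positive and decreasing, so sup_n |d_n| = d_1 = 5. So ||M|| = 5.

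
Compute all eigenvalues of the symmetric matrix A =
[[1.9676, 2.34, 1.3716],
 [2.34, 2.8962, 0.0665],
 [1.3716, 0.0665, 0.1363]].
sigma(A) ≈ {-1, 1, 5}

A is real symmetric, so its spectrum consists of real eigenvalues. Expanding the characteristic polynomial of the displayed matrix gives
  det(λ I - A) = p(λ) = λ^3 + (-5)λ^2 + (-1)λ + (5).
Solving p(λ) = 0 yields eigenvalues ≈ -1, 1, 5. (A is shown rounded to 4 decimals, so these recover the underlying integer eigenvalues to within that precision.)
Verification: the trace of A = 5 equals the sum of eigenvalues 5, and det(A) ≈ -5.0000 matches the eigenvalue product -5.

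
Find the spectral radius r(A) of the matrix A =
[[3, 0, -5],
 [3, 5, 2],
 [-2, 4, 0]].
r(A) ≈ 6.1524

The eigenvalues of A are the roots of its characteristic polynomial. With M = A (coefficients from the trace, the sum of principal 2x2 minors, and det A):
  p(λ) = det(λ I - M) = λ^3 - 8λ^2 - 3λ + 134.
No integer candidate from the rational root theorem (±divisors of 134) is a root, so the roots are irrational. The cubic discriminant is Δ = -151808 < 0, so there is one real root and a complex-conjugate pair. p(-4) = -46 and p(-3) = 44 have opposite signs, so a root lies in (-4, -3); Newton's method refines it to λ ≈ -3.5401. Dividing out (λ - (-3.5401)) leaves approximately λ^2 - 11.5401λ + 37.8525. For λ^2 - 11.5401λ + 37.8525 the discriminant is -18.237. It is negative, so the remaining roots are the complex-conjugate pair λ ≈ 5.77 ± 2.1352i. Their product equals the constant term, so |λ|^2 ≈ 37.8525 and |λ| ≈ 6.1524.
Thus the eigenvalues (to 4 decimals) are -3.5401 (modulus 3.5401); 5.77 ± 2.1352i (modulus 6.1524). The spectral radius is the largest modulus: r(A) ≈ 6.1524. (Cross-check: r(A) ≤ ||A||_2 ≈ 6.8413; equality holds whenever A is normal, though it can also hold for some non-normal A.)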